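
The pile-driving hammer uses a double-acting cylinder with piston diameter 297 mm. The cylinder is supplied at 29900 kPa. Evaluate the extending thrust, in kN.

F ≈ 2070 kN

Cap-side area A_cap = π/4 × (297 mm)² = 69280 mm^2
F = P × A_cap = 29900 kPa × A_cap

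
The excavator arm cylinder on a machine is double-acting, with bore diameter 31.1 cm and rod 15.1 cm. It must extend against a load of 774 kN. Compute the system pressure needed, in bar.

Cap-side area A_cap = π/4 × (31.1 cm)² = 759.6 cm^2
P = F / A = 774 kN / A

P ≈ 102 bar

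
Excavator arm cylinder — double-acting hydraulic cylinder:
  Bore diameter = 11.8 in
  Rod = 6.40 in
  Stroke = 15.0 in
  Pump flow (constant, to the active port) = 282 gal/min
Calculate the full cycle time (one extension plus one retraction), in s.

t ≈ 2.58 s

Cap-side area A_cap = π/4 × (11.8 in)² = 109.4 in^2
Rod-side annular area A_ann = π/4 × (11.8² − 6.40²) = 77.19 in^2
t_ext = A_cap·L/Q = 1.511 s
t_ret = A_ann·L/Q = 1.066 s
t_cycle = t_ext + t_ret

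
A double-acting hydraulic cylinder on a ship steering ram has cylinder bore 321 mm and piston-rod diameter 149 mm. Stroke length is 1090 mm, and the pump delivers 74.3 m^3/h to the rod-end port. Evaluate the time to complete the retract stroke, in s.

t ≈ 3.35 s

Rod-side annular area A_ann = π/4 × (321² − 149²) = 63490 mm^2
Swept volume V = A × L; t = V / Q = A·L / Q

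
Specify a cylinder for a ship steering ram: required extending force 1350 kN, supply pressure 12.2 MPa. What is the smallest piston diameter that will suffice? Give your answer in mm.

D ≈ 375 mm

Extension force acts on the full piston face: F = P × (π/4)D².
D = √(4F / (πP)) = √(4 × 1350 kN / (π × 12.2 MPa))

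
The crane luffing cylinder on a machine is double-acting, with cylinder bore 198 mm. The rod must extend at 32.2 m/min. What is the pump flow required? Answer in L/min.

Q ≈ 991 L/min

Cap-side area A_cap = π/4 × (198 mm)² = 30790 mm^2
Q = A × v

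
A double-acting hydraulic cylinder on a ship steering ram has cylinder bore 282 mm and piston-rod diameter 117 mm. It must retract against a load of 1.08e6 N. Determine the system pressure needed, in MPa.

Rod-side annular area A_ann = π/4 × (282² − 117²) = 51710 mm^2
Retraction: pressure acts on the annular area.
P = F / A = 1.08e6 N / A

P ≈ 20.9 MPa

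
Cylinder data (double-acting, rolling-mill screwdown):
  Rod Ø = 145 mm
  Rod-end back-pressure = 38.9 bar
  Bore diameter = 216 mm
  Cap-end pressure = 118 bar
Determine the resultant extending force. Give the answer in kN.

F ≈ 354 kN

Cap-side area A_cap = π/4 × (216 mm)² = 36640 mm^2
Rod-side annular area A_ann = π/4 × (216² − 145²) = 20130 mm^2
Net thrust = P_cap·A_cap − P_rod·A_ann = 432.4 kN − 78.31 kN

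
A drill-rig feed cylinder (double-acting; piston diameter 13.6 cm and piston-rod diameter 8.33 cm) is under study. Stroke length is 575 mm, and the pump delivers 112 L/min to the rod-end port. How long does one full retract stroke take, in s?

Rod-side annular area A_ann = π/4 × (13.6² − 8.33²) = 90.77 cm^2
Swept volume V = A × L; t = V / Q = A·L / Q

t ≈ 2.80 s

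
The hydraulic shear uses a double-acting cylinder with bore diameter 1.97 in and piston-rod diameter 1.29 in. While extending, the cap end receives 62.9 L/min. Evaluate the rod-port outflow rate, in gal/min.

Cap-side area A_cap = π/4 × (1.97 in)² = 3.048 in^2
Rod-side annular area A_ann = π/4 × (1.97² − 1.29²) = 1.741 in^2
Piston speed v = Q_in/A_cap; rod-end outflow Q_out = v × A_ann = Q_in × A_ann/A_cap.

Q_out ≈ 9.49 gal/min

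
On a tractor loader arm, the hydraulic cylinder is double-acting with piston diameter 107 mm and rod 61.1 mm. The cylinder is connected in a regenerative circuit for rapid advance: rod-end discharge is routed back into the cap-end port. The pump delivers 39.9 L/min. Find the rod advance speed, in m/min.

In regeneration the rod-end outflow joins the pump flow into the cap end, so the net volume the pump must supply per unit advance equals the rod cross-section area.
Rod cross-section A_rod = π/4 × (61.1 mm)² = 2932 mm^2
v = Q_pump / A_rod

v ≈ 13.6 m/min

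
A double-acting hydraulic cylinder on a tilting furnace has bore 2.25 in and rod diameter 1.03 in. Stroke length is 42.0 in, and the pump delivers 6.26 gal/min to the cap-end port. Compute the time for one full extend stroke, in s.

t ≈ 6.93 s

Cap-side area A_cap = π/4 × (2.25 in)² = 3.976 in^2
Swept volume V = A × L; t = V / Q = A·L / Q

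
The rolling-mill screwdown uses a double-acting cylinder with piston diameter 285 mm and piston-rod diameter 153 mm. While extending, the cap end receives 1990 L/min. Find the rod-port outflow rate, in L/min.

Cap-side area A_cap = π/4 × (285 mm)² = 63790 mm^2
Rod-side annular area A_ann = π/4 × (285² − 153²) = 45410 mm^2
Piston speed v = Q_in/A_cap; rod-end outflow Q_out = v × A_ann = Q_in × A_ann/A_cap.

Q_out ≈ 1420 L/min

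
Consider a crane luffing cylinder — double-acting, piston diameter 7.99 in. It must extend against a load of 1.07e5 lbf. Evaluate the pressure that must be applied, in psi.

P ≈ 2130 psi

Cap-side area A_cap = π/4 × (7.99 in)² = 50.14 in^2
P = F / A = 1.07e5 lbf / A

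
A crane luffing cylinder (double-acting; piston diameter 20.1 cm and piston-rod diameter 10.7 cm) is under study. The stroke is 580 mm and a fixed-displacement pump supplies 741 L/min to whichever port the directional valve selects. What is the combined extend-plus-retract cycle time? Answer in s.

t ≈ 2.56 s

Cap-side area A_cap = π/4 × (20.1 cm)² = 317.3 cm^2
Rod-side annular area A_ann = π/4 × (20.1² − 10.7²) = 227.4 cm^2
t_ext = A_cap·L/Q = 1.490 s
t_ret = A_ann·L/Q = 1.068 s
t_cycle = t_ext + t_ret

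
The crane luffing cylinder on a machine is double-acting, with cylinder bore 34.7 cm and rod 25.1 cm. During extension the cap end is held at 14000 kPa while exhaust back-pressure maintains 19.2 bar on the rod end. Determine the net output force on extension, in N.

F ≈ 1.24e6 N

Cap-side area A_cap = π/4 × (34.7 cm)² = 945.7 cm^2
Rod-side annular area A_ann = π/4 × (34.7² − 25.1²) = 450.9 cm^2
Net thrust = P_cap·A_cap − P_rod·A_ann = 1.324e6 N − 86570 N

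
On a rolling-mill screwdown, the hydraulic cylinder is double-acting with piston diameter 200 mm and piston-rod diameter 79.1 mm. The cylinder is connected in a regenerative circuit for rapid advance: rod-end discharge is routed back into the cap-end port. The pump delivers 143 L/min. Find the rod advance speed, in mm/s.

In regeneration the rod-end outflow joins the pump flow into the cap end, so the net volume the pump must supply per unit advance equals the rod cross-section area.
Rod cross-section A_rod = π/4 × (79.1 mm)² = 4914 mm^2
v = Q_pump / A_rod

v ≈ 485 mm/s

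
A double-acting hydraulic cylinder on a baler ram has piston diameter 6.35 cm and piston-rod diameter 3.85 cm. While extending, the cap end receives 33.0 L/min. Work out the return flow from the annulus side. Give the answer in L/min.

Cap-side area A_cap = π/4 × (6.35 cm)² = 31.67 cm^2
Rod-side annular area A_ann = π/4 × (6.35² − 3.85²) = 20.03 cm^2
Piston speed v = Q_in/A_cap; rod-end outflow Q_out = v × A_ann = Q_in × A_ann/A_cap.

Q_out ≈ 20.9 L/min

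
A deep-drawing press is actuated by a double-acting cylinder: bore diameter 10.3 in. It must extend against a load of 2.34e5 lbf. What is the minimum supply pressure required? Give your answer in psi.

P ≈ 2810 psi

Cap-side area A_cap = π/4 × (10.3 in)² = 83.32 in^2
P = F / A = 2.34e5 lbf / A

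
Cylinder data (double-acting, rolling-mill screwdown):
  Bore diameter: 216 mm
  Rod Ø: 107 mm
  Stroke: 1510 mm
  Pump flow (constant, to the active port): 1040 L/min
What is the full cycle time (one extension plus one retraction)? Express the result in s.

Cap-side area A_cap = π/4 × (216 mm)² = 36640 mm^2
Rod-side annular area A_ann = π/4 × (216² − 107²) = 27650 mm^2
t_ext = A_cap·L/Q = 3.192 s
t_ret = A_ann·L/Q = 2.409 s
t_cycle = t_ext + t_ret

t ≈ 5.60 s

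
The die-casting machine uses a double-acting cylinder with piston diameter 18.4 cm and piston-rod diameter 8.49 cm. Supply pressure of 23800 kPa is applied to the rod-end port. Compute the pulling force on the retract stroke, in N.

F ≈ 4.98e5 N

Rod-side annular area A_ann = π/4 × (18.4² − 8.49²) = 209.3 cm^2
On retraction the pressure acts on the annular area (bore minus rod).
F = P × A_ann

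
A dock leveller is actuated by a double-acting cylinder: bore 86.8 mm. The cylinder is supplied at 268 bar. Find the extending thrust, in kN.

F ≈ 159 kN

Cap-side area A_cap = π/4 × (86.8 mm)² = 5917 mm^2
F = P × A_cap = 268 bar × A_cap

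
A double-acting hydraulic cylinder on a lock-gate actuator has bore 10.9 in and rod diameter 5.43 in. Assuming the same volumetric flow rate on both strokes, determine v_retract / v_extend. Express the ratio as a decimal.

Cap-side area A_cap = π/4 × (10.9 in)² = 93.31 in^2
Rod-side annular area A_ann = π/4 × (10.9² − 5.43²) = 70.16 in^2
For equal Q, v ∝ 1/A, so v_ret/v_ext = A_cap/A_ann.

v_ret/v_ext ≈ 1.33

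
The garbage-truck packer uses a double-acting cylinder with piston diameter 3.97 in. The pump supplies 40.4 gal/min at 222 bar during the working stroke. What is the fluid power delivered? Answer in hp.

Hydraulic power = P × Q

W ≈ 75.9 hp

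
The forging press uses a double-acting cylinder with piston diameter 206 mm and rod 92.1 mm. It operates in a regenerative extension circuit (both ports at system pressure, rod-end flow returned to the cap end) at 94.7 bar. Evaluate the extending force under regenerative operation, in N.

With equal pressure on both faces, forces on the annular region cancel; the net push is pressure × rod cross-section.
Rod cross-section A_rod = π/4 × (92.1 mm)² = 6662 mm^2
F = P × A_rod

F ≈ 63100 N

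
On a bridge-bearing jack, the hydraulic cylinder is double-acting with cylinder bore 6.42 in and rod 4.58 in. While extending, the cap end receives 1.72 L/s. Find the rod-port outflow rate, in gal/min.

Cap-side area A_cap = π/4 × (6.42 in)² = 32.37 in^2
Rod-side annular area A_ann = π/4 × (6.42² − 4.58²) = 15.90 in^2
Piston speed v = Q_in/A_cap; rod-end outflow Q_out = v × A_ann = Q_in × A_ann/A_cap.

Q_out ≈ 13.4 gal/min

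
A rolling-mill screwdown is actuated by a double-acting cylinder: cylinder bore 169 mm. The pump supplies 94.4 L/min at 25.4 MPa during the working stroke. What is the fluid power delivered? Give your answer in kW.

Hydraulic power = P × Q

W ≈ 40.0 kW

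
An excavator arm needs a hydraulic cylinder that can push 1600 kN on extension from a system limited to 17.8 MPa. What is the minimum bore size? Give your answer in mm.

D ≈ 338 mm

Extension force acts on the full piston face: F = P × (π/4)D².
D = √(4F / (πP)) = √(4 × 1600 kN / (π × 17.8 MPa))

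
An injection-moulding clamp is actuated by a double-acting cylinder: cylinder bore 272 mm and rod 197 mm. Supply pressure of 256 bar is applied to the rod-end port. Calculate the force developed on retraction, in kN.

F ≈ 707 kN

Rod-side annular area A_ann = π/4 × (272² − 197²) = 27630 mm^2
On retraction the pressure acts on the annular area (bore minus rod).
F = P × A_ann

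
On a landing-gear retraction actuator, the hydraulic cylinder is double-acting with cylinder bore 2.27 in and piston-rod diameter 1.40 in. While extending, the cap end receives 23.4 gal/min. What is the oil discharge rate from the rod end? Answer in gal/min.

Q_out ≈ 14.5 gal/min

Cap-side area A_cap = π/4 × (2.27 in)² = 4.047 in^2
Rod-side annular area A_ann = π/4 × (2.27² − 1.40²) = 2.508 in^2
Piston speed v = Q_in/A_cap; rod-end outflow Q_out = v × A_ann = Q_in × A_ann/A_cap.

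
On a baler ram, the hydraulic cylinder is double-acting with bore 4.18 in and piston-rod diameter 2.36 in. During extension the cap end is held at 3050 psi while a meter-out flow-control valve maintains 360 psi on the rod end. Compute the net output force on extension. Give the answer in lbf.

Cap-side area A_cap = π/4 × (4.18 in)² = 13.72 in^2
Rod-side annular area A_ann = π/4 × (4.18² − 2.36²) = 9.348 in^2
Net thrust = P_cap·A_cap − P_rod·A_ann = 41850 lbf − 3365 lbf

F ≈ 38500 lbf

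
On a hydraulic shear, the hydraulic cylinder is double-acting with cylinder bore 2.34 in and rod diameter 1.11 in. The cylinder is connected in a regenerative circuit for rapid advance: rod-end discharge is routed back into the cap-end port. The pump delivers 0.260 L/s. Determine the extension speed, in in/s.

v ≈ 16.4 in/s

In regeneration the rod-end outflow joins the pump flow into the cap end, so the net volume the pump must supply per unit advance equals the rod cross-section area.
Rod cross-section A_rod = π/4 × (1.11 in)² = 0.9677 in^2
v = Q_pump / A_rod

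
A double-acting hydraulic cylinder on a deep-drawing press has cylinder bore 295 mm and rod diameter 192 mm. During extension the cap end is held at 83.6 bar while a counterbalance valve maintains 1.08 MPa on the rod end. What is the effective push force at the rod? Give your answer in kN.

F ≈ 529 kN

Cap-side area A_cap = π/4 × (295 mm)² = 68350 mm^2
Rod-side annular area A_ann = π/4 × (295² − 192²) = 39400 mm^2
Net thrust = P_cap·A_cap − P_rod·A_ann = 571.4 kN − 42.55 kN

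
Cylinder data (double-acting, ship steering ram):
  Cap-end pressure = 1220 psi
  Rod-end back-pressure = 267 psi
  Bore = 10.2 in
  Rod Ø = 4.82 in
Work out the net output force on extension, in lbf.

Cap-side area A_cap = π/4 × (10.2 in)² = 81.71 in^2
Rod-side annular area A_ann = π/4 × (10.2² − 4.82²) = 63.47 in^2
Net thrust = P_cap·A_cap − P_rod·A_ann = 99690 lbf − 16950 lbf

F ≈ 82700 lbf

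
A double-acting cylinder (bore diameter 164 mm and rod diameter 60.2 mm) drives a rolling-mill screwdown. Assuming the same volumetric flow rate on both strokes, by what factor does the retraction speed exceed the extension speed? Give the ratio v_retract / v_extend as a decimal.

Cap-side area A_cap = π/4 × (164 mm)² = 21120 mm^2
Rod-side annular area A_ann = π/4 × (164² − 60.2²) = 18280 mm^2
For equal Q, v ∝ 1/A, so v_ret/v_ext = A_cap/A_ann.

v_ret/v_ext ≈ 1.16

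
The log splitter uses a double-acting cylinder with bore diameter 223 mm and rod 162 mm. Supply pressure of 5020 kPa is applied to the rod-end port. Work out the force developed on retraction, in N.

F ≈ 92600 N

Rod-side annular area A_ann = π/4 × (223² − 162²) = 18450 mm^2
On retraction the pressure acts on the annular area (bore minus rod).
F = P × A_ann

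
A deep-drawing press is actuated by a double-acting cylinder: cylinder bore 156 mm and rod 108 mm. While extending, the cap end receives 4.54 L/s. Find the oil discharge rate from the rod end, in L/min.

Q_out ≈ 142 L/min

Cap-side area A_cap = π/4 × (156 mm)² = 19110 mm^2
Rod-side annular area A_ann = π/4 × (156² − 108²) = 9953 mm^2
Piston speed v = Q_in/A_cap; rod-end outflow Q_out = v × A_ann = Q_in × A_ann/A_cap.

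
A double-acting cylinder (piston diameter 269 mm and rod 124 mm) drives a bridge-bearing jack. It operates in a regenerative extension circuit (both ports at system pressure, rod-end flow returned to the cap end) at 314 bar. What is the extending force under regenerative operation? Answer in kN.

F ≈ 379 kN

With equal pressure on both faces, forces on the annular region cancel; the net push is pressure × rod cross-section.
Rod cross-section A_rod = π/4 × (124 mm)² = 12080 mm^2
F = P × A_rod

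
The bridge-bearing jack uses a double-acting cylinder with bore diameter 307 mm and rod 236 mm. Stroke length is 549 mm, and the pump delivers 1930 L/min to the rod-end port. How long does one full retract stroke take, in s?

Rod-side annular area A_ann = π/4 × (307² − 236²) = 30280 mm^2
Swept volume V = A × L; t = V / Q = A·L / Q

t ≈ 0.517 s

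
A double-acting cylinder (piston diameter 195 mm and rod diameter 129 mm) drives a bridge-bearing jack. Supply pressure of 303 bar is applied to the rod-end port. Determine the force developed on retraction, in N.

Rod-side annular area A_ann = π/4 × (195² − 129²) = 16790 mm^2
On retraction the pressure acts on the annular area (bore minus rod).
F = P × A_ann

F ≈ 5.09e5 N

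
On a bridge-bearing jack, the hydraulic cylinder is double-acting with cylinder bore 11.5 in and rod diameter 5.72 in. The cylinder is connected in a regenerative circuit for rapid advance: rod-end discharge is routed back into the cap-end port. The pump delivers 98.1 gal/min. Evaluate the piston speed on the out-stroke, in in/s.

In regeneration the rod-end outflow joins the pump flow into the cap end, so the net volume the pump must supply per unit advance equals the rod cross-section area.
Rod cross-section A_rod = π/4 × (5.72 in)² = 25.70 in^2
v = Q_pump / A_rod

v ≈ 14.7 in/s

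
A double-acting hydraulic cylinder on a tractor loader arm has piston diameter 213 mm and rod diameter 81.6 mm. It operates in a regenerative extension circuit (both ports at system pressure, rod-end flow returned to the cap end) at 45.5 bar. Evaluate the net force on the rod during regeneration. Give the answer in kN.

F ≈ 23.8 kN

With equal pressure on both faces, forces on the annular region cancel; the net push is pressure × rod cross-section.
Rod cross-section A_rod = π/4 × (81.6 mm)² = 5230 mm^2
F = P × A_rod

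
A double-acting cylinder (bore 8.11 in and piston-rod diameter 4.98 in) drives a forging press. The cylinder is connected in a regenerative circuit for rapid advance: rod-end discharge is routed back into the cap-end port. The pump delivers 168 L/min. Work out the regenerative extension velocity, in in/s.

v ≈ 8.77 in/s

In regeneration the rod-end outflow joins the pump flow into the cap end, so the net volume the pump must supply per unit advance equals the rod cross-section area.
Rod cross-section A_rod = π/4 × (4.98 in)² = 19.48 in^2
v = Q_pump / A_rod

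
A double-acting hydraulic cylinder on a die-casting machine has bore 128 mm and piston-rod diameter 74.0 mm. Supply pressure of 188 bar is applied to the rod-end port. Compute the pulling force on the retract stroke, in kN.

Rod-side annular area A_ann = π/4 × (128² − 74.0²) = 8567 mm^2
On retraction the pressure acts on the annular area (bore minus rod).
F = P × A_ann

F ≈ 161 kN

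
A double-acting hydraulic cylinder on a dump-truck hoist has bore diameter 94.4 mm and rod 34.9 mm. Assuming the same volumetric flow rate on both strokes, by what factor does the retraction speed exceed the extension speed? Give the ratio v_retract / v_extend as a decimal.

v_ret/v_ext ≈ 1.16

Cap-side area A_cap = π/4 × (94.4 mm)² = 6999 mm^2
Rod-side annular area A_ann = π/4 × (94.4² − 34.9²) = 6042 mm^2
For equal Q, v ∝ 1/A, so v_ret/v_ext = A_cap/A_ann.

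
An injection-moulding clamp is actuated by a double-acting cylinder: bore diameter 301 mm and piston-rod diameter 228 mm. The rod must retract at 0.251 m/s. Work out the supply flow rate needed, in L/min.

Rod-side annular area A_ann = π/4 × (301² − 228²) = 30330 mm^2
Q = A × v

Q ≈ 457 L/min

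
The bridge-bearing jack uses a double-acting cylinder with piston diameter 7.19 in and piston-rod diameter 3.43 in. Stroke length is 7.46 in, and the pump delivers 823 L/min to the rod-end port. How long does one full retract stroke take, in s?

Rod-side annular area A_ann = π/4 × (7.19² − 3.43²) = 31.36 in^2
Swept volume V = A × L; t = V / Q = A·L / Q

t ≈ 0.280 s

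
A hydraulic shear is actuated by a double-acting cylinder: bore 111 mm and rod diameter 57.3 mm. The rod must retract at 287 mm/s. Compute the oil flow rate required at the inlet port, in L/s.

Rod-side annular area A_ann = π/4 × (111² − 57.3²) = 7098 mm^2
Q = A × v

Q ≈ 2.04 L/s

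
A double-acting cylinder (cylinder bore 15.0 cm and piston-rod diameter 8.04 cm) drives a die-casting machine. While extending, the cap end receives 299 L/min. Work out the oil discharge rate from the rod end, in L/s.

Cap-side area A_cap = π/4 × (15.0 cm)² = 176.7 cm^2
Rod-side annular area A_ann = π/4 × (15.0² − 8.04²) = 125.9 cm^2
Piston speed v = Q_in/A_cap; rod-end outflow Q_out = v × A_ann = Q_in × A_ann/A_cap.

Q_out ≈ 3.55 L/s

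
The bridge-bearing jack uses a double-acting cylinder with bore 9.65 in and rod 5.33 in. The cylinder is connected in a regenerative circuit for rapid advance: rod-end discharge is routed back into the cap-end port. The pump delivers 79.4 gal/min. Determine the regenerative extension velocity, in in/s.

In regeneration the rod-end outflow joins the pump flow into the cap end, so the net volume the pump must supply per unit advance equals the rod cross-section area.
Rod cross-section A_rod = π/4 × (5.33 in)² = 22.31 in^2
v = Q_pump / A_rod

v ≈ 13.7 in/s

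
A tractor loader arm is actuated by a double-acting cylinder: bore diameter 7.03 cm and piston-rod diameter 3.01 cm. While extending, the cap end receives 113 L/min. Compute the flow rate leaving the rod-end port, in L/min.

Q_out ≈ 92.3 L/min

Cap-side area A_cap = π/4 × (7.03 cm)² = 38.82 cm^2
Rod-side annular area A_ann = π/4 × (7.03² − 3.01²) = 31.70 cm^2
Piston speed v = Q_in/A_cap; rod-end outflow Q_out = v × A_ann = Q_in × A_ann/A_cap.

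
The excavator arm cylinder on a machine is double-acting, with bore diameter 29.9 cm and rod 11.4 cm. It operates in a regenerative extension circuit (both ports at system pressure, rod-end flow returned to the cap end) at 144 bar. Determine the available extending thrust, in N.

F ≈ 1.47e5 N

With equal pressure on both faces, forces on the annular region cancel; the net push is pressure × rod cross-section.
Rod cross-section A_rod = π/4 × (11.4 cm)² = 102.1 cm^2
F = P × A_rod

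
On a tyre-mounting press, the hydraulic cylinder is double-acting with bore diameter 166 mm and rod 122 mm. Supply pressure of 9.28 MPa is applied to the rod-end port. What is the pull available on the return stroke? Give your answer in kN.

F ≈ 92.4 kN

Rod-side annular area A_ann = π/4 × (166² − 122²) = 9953 mm^2
On retraction the pressure acts on the annular area (bore minus rod).
F = P × A_ann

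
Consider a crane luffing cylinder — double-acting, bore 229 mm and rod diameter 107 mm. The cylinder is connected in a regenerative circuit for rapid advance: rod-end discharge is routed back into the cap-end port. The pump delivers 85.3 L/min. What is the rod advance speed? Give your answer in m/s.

v ≈ 0.158 m/s

In regeneration the rod-end outflow joins the pump flow into the cap end, so the net volume the pump must supply per unit advance equals the rod cross-section area.
Rod cross-section A_rod = π/4 × (107 mm)² = 8992 mm^2
v = Q_pump / A_rod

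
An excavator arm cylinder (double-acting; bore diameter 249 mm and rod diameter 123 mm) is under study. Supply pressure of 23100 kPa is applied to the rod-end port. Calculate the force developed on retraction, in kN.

Rod-side annular area A_ann = π/4 × (249² − 123²) = 36810 mm^2
On retraction the pressure acts on the annular area (bore minus rod).
F = P × A_ann

F ≈ 850 kN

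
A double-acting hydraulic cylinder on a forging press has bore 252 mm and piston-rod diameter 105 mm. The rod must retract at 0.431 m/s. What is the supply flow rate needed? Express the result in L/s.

Rod-side annular area A_ann = π/4 × (252² − 105²) = 41220 mm^2
Q = A × v

Q ≈ 17.8 L/s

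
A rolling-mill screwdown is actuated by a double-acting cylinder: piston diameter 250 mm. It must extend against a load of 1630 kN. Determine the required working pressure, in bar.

Cap-side area A_cap = π/4 × (250 mm)² = 49090 mm^2
P = F / A = 1630 kN / A

P ≈ 332 bar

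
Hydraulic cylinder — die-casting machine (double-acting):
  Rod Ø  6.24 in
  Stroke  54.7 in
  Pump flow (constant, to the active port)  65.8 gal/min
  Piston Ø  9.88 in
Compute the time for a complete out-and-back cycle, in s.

Cap-side area A_cap = π/4 × (9.88 in)² = 76.67 in^2
Rod-side annular area A_ann = π/4 × (9.88² − 6.24²) = 46.08 in^2
t_ext = A_cap·L/Q = 16.55 s
t_ret = A_ann·L/Q = 9.951 s
t_cycle = t_ext + t_ret

t ≈ 26.5 s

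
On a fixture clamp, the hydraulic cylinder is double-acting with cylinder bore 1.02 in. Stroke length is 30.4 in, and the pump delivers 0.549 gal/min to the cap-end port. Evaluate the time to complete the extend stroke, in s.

Cap-side area A_cap = π/4 × (1.02 in)² = 0.8171 in^2
Swept volume V = A × L; t = V / Q = A·L / Q

t ≈ 11.8 s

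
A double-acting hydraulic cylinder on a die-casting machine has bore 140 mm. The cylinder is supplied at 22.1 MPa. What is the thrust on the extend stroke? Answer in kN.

F ≈ 340 kN

Cap-side area A_cap = π/4 × (140 mm)² = 15390 mm^2
F = P × A_cap = 22.1 MPa × A_cap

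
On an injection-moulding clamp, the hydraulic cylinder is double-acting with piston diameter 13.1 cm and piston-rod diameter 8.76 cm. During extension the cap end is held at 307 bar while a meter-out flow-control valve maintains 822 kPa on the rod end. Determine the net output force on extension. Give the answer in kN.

F ≈ 408 kN

Cap-side area A_cap = π/4 × (13.1 cm)² = 134.8 cm^2
Rod-side annular area A_ann = π/4 × (13.1² − 8.76²) = 74.51 cm^2
Net thrust = P_cap·A_cap − P_rod·A_ann = 413.8 kN − 6.125 kN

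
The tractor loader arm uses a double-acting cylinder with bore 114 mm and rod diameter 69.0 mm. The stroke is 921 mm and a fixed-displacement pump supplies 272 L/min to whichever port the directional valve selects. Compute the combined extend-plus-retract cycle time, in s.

t ≈ 3.39 s

Cap-side area A_cap = π/4 × (114 mm)² = 10210 mm^2
Rod-side annular area A_ann = π/4 × (114² − 69.0²) = 6468 mm^2
t_ext = A_cap·L/Q = 2.074 s
t_ret = A_ann·L/Q = 1.314 s
t_cycle = t_ext + t_ret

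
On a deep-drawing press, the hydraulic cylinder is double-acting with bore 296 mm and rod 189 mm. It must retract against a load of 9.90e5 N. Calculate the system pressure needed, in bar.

Rod-side annular area A_ann = π/4 × (296² − 189²) = 40760 mm^2
Retraction: pressure acts on the annular area.
P = F / A = 9.90e5 N / A

P ≈ 243 bar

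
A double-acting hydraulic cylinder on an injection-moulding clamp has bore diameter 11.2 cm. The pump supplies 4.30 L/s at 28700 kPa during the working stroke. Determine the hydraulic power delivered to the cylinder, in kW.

Hydraulic power = P × Q

W ≈ 123 kW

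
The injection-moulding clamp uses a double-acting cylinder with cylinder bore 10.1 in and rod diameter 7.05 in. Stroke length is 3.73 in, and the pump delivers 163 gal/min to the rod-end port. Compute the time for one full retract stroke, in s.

Rod-side annular area A_ann = π/4 × (10.1² − 7.05²) = 41.08 in^2
Swept volume V = A × L; t = V / Q = A·L / Q

t ≈ 0.244 s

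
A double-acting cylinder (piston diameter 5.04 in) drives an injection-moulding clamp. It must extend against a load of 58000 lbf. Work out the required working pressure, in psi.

Cap-side area A_cap = π/4 × (5.04 in)² = 19.95 in^2
P = F / A = 58000 lbf / A

P ≈ 2910 psi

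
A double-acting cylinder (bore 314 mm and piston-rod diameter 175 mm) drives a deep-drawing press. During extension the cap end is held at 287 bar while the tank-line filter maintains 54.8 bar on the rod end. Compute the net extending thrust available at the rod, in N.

F ≈ 1.93e6 N

Cap-side area A_cap = π/4 × (314 mm)² = 77440 mm^2
Rod-side annular area A_ann = π/4 × (314² − 175²) = 53380 mm^2
Net thrust = P_cap·A_cap − P_rod·A_ann = 2.222e6 N − 2.925e5 N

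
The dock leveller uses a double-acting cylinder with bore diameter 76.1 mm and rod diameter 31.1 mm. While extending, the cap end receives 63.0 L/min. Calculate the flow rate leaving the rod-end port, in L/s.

Q_out ≈ 0.875 L/s

Cap-side area A_cap = π/4 × (76.1 mm)² = 4548 mm^2
Rod-side annular area A_ann = π/4 × (76.1² − 31.1²) = 3789 mm^2
Piston speed v = Q_in/A_cap; rod-end outflow Q_out = v × A_ann = Q_in × A_ann/A_cap.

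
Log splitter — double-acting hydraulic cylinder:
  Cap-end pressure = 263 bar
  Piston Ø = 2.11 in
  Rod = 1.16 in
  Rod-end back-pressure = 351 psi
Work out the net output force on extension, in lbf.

F ≈ 12500 lbf

Cap-side area A_cap = π/4 × (2.11 in)² = 3.497 in^2
Rod-side annular area A_ann = π/4 × (2.11² − 1.16²) = 2.440 in^2
Net thrust = P_cap·A_cap − P_rod·A_ann = 13340 lbf − 856.4 lbf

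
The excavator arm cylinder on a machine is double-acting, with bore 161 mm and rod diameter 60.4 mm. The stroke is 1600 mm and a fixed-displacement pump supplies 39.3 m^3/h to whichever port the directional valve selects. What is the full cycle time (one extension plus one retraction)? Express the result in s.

t ≈ 5.55 s

Cap-side area A_cap = π/4 × (161 mm)² = 20360 mm^2
Rod-side annular area A_ann = π/4 × (161² − 60.4²) = 17490 mm^2
t_ext = A_cap·L/Q = 2.984 s
t_ret = A_ann·L/Q = 2.564 s
t_cycle = t_ext + t_ret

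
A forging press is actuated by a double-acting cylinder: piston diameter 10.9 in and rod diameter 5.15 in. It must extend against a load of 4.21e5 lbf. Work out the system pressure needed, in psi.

Cap-side area A_cap = π/4 × (10.9 in)² = 93.31 in^2
P = F / A = 4.21e5 lbf / A

P ≈ 4510 psi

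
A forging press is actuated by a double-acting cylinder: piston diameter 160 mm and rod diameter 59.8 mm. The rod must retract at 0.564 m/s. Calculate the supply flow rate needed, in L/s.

Rod-side annular area A_ann = π/4 × (160² − 59.8²) = 17300 mm^2
Q = A × v

Q ≈ 9.76 L/s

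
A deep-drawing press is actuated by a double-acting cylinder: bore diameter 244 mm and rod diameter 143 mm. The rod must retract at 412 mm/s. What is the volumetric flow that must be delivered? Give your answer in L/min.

Q ≈ 759 L/min

Rod-side annular area A_ann = π/4 × (244² − 143²) = 30700 mm^2
Q = A × v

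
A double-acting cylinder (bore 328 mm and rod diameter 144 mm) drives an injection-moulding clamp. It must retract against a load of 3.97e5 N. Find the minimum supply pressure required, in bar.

Rod-side annular area A_ann = π/4 × (328² − 144²) = 68210 mm^2
Retraction: pressure acts on the annular area.
P = F / A = 3.97e5 N / A

P ≈ 58.2 bar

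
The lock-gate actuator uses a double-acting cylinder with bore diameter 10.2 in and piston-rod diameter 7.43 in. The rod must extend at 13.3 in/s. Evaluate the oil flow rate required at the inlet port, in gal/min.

Cap-side area A_cap = π/4 × (10.2 in)² = 81.71 in^2
Q = A × v

Q ≈ 282 gal/min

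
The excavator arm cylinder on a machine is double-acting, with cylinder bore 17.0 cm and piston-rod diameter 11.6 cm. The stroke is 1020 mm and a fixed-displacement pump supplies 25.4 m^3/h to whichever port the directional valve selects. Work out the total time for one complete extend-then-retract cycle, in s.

t ≈ 5.03 s

Cap-side area A_cap = π/4 × (17.0 cm)² = 227.0 cm^2
Rod-side annular area A_ann = π/4 × (17.0² − 11.6²) = 121.3 cm^2
t_ext = A_cap·L/Q = 3.281 s
t_ret = A_ann·L/Q = 1.754 s
t_cycle = t_ext + t_ret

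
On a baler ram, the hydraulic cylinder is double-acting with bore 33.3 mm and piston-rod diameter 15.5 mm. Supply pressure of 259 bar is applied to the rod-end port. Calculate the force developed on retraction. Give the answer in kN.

F ≈ 17.7 kN

Rod-side annular area A_ann = π/4 × (33.3² − 15.5²) = 682.2 mm^2
On retraction the pressure acts on the annular area (bore minus rod).
F = P × A_ann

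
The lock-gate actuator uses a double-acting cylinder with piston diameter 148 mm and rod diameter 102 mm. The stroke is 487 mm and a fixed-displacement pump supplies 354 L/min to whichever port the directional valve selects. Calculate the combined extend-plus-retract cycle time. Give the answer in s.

Cap-side area A_cap = π/4 × (148 mm)² = 17200 mm^2
Rod-side annular area A_ann = π/4 × (148² − 102²) = 9032 mm^2
t_ext = A_cap·L/Q = 1.420 s
t_ret = A_ann·L/Q = 0.7455 s
t_cycle = t_ext + t_ret

t ≈ 2.17 s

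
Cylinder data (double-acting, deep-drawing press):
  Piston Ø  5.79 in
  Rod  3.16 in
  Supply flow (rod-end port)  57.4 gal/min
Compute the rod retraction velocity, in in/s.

v ≈ 12.0 in/s

Rod-side annular area A_ann = π/4 × (5.79² − 3.16²) = 18.49 in^2
Flow into the rod-end port fills the annular volume.
v = Q / A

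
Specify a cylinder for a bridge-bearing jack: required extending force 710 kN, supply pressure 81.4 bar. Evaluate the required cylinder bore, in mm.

D ≈ 333 mm

Extension force acts on the full piston face: F = P × (π/4)D².
D = √(4F / (πP)) = √(4 × 710 kN / (π × 81.4 bar))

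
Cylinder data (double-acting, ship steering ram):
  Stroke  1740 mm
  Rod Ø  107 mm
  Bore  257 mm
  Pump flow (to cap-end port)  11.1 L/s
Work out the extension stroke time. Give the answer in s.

t ≈ 8.13 s

Cap-side area A_cap = π/4 × (257 mm)² = 51870 mm^2
Swept volume V = A × L; t = V / Q = A·L / Q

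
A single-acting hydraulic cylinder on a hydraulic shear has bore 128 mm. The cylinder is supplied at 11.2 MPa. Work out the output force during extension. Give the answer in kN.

F ≈ 144 kN

Cap-side area A_cap = π/4 × (128 mm)² = 12870 mm^2
F = P × A_cap = 11.2 MPa × A_cap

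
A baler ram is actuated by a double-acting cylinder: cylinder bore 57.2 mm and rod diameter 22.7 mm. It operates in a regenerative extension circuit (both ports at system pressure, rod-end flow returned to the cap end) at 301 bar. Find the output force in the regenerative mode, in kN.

With equal pressure on both faces, forces on the annular region cancel; the net push is pressure × rod cross-section.
Rod cross-section A_rod = π/4 × (22.7 mm)² = 404.7 mm^2
F = P × A_rod

F ≈ 12.2 kN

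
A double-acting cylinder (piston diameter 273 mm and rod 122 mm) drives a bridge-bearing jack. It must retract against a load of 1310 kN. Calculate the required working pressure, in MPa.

P ≈ 28.0 MPa

Rod-side annular area A_ann = π/4 × (273² − 122²) = 46850 mm^2
Retraction: pressure acts on the annular area.
P = F / A = 1310 kN / A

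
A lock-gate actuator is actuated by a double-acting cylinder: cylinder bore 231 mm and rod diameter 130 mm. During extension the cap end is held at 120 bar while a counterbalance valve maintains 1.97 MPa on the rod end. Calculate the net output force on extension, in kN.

Cap-side area A_cap = π/4 × (231 mm)² = 41910 mm^2
Rod-side annular area A_ann = π/4 × (231² − 130²) = 28640 mm^2
Net thrust = P_cap·A_cap − P_rod·A_ann = 502.9 kN − 56.41 kN

F ≈ 447 kN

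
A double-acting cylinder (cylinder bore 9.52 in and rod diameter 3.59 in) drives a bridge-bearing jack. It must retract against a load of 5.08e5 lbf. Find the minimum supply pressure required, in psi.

Rod-side annular area A_ann = π/4 × (9.52² − 3.59²) = 61.06 in^2
Retraction: pressure acts on the annular area.
P = F / A = 5.08e5 lbf / A

P ≈ 8320 psi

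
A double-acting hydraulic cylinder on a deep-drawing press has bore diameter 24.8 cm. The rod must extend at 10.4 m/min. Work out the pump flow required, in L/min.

Cap-side area A_cap = π/4 × (24.8 cm)² = 483.1 cm^2
Q = A × v

Q ≈ 502 L/min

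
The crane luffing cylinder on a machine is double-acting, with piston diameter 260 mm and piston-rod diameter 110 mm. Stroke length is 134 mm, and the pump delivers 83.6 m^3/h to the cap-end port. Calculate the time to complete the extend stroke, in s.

Cap-side area A_cap = π/4 × (260 mm)² = 53090 mm^2
Swept volume V = A × L; t = V / Q = A·L / Q

t ≈ 0.306 s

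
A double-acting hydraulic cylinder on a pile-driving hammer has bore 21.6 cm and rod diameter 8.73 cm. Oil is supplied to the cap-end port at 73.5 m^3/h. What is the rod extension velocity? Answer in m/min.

Cap-side area A_cap = π/4 × (21.6 cm)² = 366.4 cm^2
v = Q / A

v ≈ 33.4 m/min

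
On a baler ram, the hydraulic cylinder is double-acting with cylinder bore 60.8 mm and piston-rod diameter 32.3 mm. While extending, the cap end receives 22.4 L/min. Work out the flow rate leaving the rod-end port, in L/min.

Q_out ≈ 16.1 L/min

Cap-side area A_cap = π/4 × (60.8 mm)² = 2903 mm^2
Rod-side annular area A_ann = π/4 × (60.8² − 32.3²) = 2084 mm^2
Piston speed v = Q_in/A_cap; rod-end outflow Q_out = v × A_ann = Q_in × A_ann/A_cap.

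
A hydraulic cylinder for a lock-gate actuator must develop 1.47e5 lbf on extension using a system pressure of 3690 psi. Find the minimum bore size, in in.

Extension force acts on the full piston face: F = P × (π/4)D².
D = √(4F / (πP)) = √(4 × 1.47e5 lbf / (π × 3690 psi))

D ≈ 7.12 in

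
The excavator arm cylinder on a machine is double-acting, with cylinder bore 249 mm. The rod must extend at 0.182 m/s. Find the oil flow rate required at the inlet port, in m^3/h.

Cap-side area A_cap = π/4 × (249 mm)² = 48700 mm^2
Q = A × v

Q ≈ 31.9 m^3/h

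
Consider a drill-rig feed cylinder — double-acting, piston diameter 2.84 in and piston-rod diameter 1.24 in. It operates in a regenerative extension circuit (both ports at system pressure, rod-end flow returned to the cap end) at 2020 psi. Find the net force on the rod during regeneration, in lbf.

With equal pressure on both faces, forces on the annular region cancel; the net push is pressure × rod cross-section.
Rod cross-section A_rod = π/4 × (1.24 in)² = 1.208 in^2
F = P × A_rod

F ≈ 2440 lbf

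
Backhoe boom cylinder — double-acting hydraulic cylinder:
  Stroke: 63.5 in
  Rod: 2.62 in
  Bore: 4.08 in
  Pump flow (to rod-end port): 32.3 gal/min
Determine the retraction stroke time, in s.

Rod-side annular area A_ann = π/4 × (4.08² − 2.62²) = 7.683 in^2
Swept volume V = A × L; t = V / Q = A·L / Q

t ≈ 3.92 s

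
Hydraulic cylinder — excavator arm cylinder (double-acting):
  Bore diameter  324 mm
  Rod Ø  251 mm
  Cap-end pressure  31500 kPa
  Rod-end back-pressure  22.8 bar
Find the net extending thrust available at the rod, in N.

Cap-side area A_cap = π/4 × (324 mm)² = 82450 mm^2
Rod-side annular area A_ann = π/4 × (324² − 251²) = 32970 mm^2
Net thrust = P_cap·A_cap − P_rod·A_ann = 2.597e6 N − 75160 N

F ≈ 2.52e6 N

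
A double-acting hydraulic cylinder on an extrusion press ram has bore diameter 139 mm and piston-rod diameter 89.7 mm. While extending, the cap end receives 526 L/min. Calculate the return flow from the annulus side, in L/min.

Cap-side area A_cap = π/4 × (139 mm)² = 15170 mm^2
Rod-side annular area A_ann = π/4 × (139² − 89.7²) = 8855 mm^2
Piston speed v = Q_in/A_cap; rod-end outflow Q_out = v × A_ann = Q_in × A_ann/A_cap.

Q_out ≈ 307 L/min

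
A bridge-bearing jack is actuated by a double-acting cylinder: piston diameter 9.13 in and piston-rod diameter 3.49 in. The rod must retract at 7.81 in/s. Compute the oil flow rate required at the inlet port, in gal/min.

Rod-side annular area A_ann = π/4 × (9.13² − 3.49²) = 55.90 in^2
Q = A × v

Q ≈ 113 gal/min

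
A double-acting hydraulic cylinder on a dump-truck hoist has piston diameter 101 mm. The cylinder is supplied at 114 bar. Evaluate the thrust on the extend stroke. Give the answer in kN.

Cap-side area A_cap = π/4 × (101 mm)² = 8012 mm^2
F = P × A_cap = 114 bar × A_cap

F ≈ 91.3 kN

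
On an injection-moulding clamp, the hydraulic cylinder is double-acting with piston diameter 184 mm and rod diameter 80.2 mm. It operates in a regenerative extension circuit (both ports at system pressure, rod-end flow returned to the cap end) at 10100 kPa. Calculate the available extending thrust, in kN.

F ≈ 51.0 kN

With equal pressure on both faces, forces on the annular region cancel; the net push is pressure × rod cross-section.
Rod cross-section A_rod = π/4 × (80.2 mm)² = 5052 mm^2
F = P × A_rod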